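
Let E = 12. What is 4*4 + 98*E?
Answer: 1192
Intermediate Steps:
4*4 + 98*E = 4*4 + 98*12 = 16 + 1176 = 1192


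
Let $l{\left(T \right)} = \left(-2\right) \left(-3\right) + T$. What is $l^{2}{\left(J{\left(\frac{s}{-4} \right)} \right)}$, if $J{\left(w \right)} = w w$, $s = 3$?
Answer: $\frac{11025}{256} \approx 43.066$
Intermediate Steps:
$J{\left(w \right)} = w^{2}$
$l{\left(T \right)} = 6 + T$
$l^{2}{\left(J{\left(\frac{s}{-4} \right)} \right)} = \left(6 + \left(\frac{3}{-4}\right)^{2}\right)^{2} = \left(6 + \left(3 \left(- \frac{1}{4}\right)\right)^{2}\right)^{2} = \left(6 + \left(- \frac{3}{4}\right)^{2}\right)^{2} = \left(6 + \frac{9}{16}\right)^{2} = \left(\frac{105}{16}\right)^{2} = \frac{11025}{256}$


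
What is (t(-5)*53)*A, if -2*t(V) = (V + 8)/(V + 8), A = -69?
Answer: 3657/2 ≈ 1828.5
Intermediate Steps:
t(V) = -½ (t(V) = -(V + 8)/(2*(V + 8)) = -(8 + V)/(2*(8 + V)) = -½*1 = -½)
(t(-5)*53)*A = -½*53*(-69) = -53/2*(-69) = 3657/2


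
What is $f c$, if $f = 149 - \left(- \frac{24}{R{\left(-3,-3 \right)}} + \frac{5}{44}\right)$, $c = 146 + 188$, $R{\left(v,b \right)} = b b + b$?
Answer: $\frac{1123409}{22} \approx 51064.0$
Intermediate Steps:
$R{\left(v,b \right)} = b + b^{2}$ ($R{\left(v,b \right)} = b^{2} + b = b + b^{2}$)
$c = 334$
$f = \frac{6727}{44}$ ($f = 149 - \left(- \frac{24}{\left(-3\right) \left(1 - 3\right)} + \frac{5}{44}\right) = 149 - \left(- \frac{24}{\left(-3\right) \left(-2\right)} + 5 \cdot \frac{1}{44}\right) = 149 - \left(- \frac{24}{6} + \frac{5}{44}\right) = 149 - \left(\left(-24\right) \frac{1}{6} + \frac{5}{44}\right) = 149 - \left(-4 + \frac{5}{44}\right) = 149 - - \frac{171}{44} = 149 + \frac{171}{44} = \frac{6727}{44} \approx 152.89$)
$f c = \frac{6727}{44} \cdot 334 = \frac{1123409}{22}$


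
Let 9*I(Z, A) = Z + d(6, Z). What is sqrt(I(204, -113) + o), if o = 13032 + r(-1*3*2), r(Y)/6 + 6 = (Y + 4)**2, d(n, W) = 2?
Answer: sqrt(117386)/3 ≈ 114.21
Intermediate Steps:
r(Y) = -36 + 6*(4 + Y)**2 (r(Y) = -36 + 6*(Y + 4)**2 = -36 + 6*(4 + Y)**2)
I(Z, A) = 2/9 + Z/9 (I(Z, A) = (Z + 2)/9 = (2 + Z)/9 = 2/9 + Z/9)
o = 13020 (o = 13032 + (-36 + 6*(4 - 1*3*2)**2) = 13032 + (-36 + 6*(4 - 3*2)**2) = 13032 + (-36 + 6*(4 - 6)**2) = 13032 + (-36 + 6*(-2)**2) = 13032 + (-36 + 6*4) = 13032 + (-36 + 24) = 13032 - 12 = 13020)
sqrt(I(204, -113) + o) = sqrt((2/9 + (1/9)*204) + 13020) = sqrt((2/9 + 68/3) + 13020) = sqrt(206/9 + 13020) = sqrt(117386/9) = sqrt(117386)/3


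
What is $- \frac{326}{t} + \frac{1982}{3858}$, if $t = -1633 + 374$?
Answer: $\frac{1876523}{2428611} \approx 0.77267$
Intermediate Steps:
$t = -1259$
$- \frac{326}{t} + \frac{1982}{3858} = - \frac{326}{-1259} + \frac{1982}{3858} = \left(-326\right) \left(- \frac{1}{1259}\right) + 1982 \cdot \frac{1}{3858} = \frac{326}{1259} + \frac{991}{1929} = \frac{1876523}{2428611}$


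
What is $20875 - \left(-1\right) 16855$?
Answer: $37730$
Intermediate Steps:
$20875 - \left(-1\right) 16855 = 20875 - -16855 = 20875 + 16855 = 37730$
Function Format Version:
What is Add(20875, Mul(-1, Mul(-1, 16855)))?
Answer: 37730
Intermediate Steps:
Add(20875, Mul(-1, Mul(-1, 16855))) = Add(20875, Mul(-1, -16855)) = Add(20875, 16855) = 37730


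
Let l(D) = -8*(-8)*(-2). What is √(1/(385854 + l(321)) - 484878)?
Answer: I*√72142353616731002/385726 ≈ 696.33*I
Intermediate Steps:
l(D) = -128 (l(D) = 64*(-2) = -128)
√(1/(385854 + l(321)) - 484878) = √(1/(385854 - 128) - 484878) = √(1/385726 - 484878) = √(-187030051427/385726) = I*√72142353616731002/385726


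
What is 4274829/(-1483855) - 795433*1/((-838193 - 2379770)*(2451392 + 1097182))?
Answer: -48815039933548571483/16944407093710767510 ≈ -2.8809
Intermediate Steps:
4274829/(-1483855) - 795433*1/((-838193 - 2379770)*(2451392 + 1097182)) = 4274829*(-1/1483855) - 795433/(3548574*(-3217963)) = -4274829/1483855 - 795433/(-11419179834762) = -4274829/1483855 - 795433*(-1/11419179834762) = -4274829/1483855 + 795433/11419179834762 = -48815039933548571483/16944407093710767510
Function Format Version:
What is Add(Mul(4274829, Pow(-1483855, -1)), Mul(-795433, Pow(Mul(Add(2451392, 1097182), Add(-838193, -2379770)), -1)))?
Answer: Rational(-48815039933548571483, 16944407093710767510) ≈ -2.8809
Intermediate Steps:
Add(Mul(4274829, Pow(-1483855, -1)), Mul(-795433, Pow(Mul(Add(2451392, 1097182), Add(-838193, -2379770)), -1))) = Add(Mul(4274829, Rational(-1, 1483855)), Mul(-795433, Pow(Mul(3548574, -3217963), -1))) = Add(Rational(-4274829, 1483855), Mul(-795433, Pow(-11419179834762, -1))) = Add(Rational(-4274829, 1483855), Mul(-795433, Rational(-1, 11419179834762))) = Add(Rational(-4274829, 1483855), Rational(795433, 11419179834762)) = Rational(-48815039933548571483, 16944407093710767510)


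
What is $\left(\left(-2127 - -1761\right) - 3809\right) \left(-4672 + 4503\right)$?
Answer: $705575$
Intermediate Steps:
$\left(\left(-2127 - -1761\right) - 3809\right) \left(-4672 + 4503\right) = \left(\left(-2127 + 1761\right) - 3809\right) \left(-169\right) = \left(-366 - 3809\right) \left(-169\right) = \left(-4175\right) \left(-169\right) = 705575$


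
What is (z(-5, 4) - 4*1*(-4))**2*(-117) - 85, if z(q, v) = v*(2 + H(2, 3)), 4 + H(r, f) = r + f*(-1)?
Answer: -1957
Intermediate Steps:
H(r, f) = -4 + r - f (H(r, f) = -4 + (r + f*(-1)) = -4 + (r - f) = -4 + r - f)
z(q, v) = -3*v (z(q, v) = v*(2 + (-4 + 2 - 1*3)) = v*(2 + (-4 + 2 - 3)) = v*(2 - 5) = v*(-3) = -3*v)
(z(-5, 4) - 4*1*(-4))**2*(-117) - 85 = (-3*4 - 4*1*(-4))**2*(-117) - 85 = (-12 - 4*(-4))**2*(-117) - 85 = (-12 + 16)**2*(-117) - 85 = 4**2*(-117) - 85 = 16*(-117) - 85 = -1872 - 85 = -1957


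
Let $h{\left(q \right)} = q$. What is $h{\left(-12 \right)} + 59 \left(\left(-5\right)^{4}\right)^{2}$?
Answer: $23046863$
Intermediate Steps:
$h{\left(-12 \right)} + 59 \left(\left(-5\right)^{4}\right)^{2} = -12 + 59 \left(\left(-5\right)^{4}\right)^{2} = -12 + 59 \cdot 625^{2} = -12 + 59 \cdot 390625 = -12 + 23046875 = 23046863$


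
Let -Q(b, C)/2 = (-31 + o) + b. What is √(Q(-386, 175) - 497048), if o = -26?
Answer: I*√496162 ≈ 704.39*I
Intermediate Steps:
Q(b, C) = 114 - 2*b (Q(b, C) = -2*((-31 - 26) + b) = -2*(-57 + b) = 114 - 2*b)
√(Q(-386, 175) - 497048) = √((114 - 2*(-386)) - 497048) = √((114 + 772) - 497048) = √(886 - 497048) = √(-496162) = I*√496162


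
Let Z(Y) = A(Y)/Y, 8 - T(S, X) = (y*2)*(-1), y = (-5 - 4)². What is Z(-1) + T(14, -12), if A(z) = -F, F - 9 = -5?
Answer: 174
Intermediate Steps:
F = 4 (F = 9 - 5 = 4)
y = 81 (y = (-9)² = 81)
A(z) = -4 (A(z) = -1*4 = -4)
T(S, X) = 170 (T(S, X) = 8 - 81*2*(-1) = 8 - 162*(-1) = 8 - 1*(-162) = 8 + 162 = 170)
Z(Y) = -4/Y
Z(-1) + T(14, -12) = -4/(-1) + 170 = -4*(-1) + 170 = 4 + 170 = 174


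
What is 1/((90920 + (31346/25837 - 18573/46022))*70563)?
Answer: 169867202/1089807680731599519 ≈ 1.5587e-10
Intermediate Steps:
1/((90920 + (31346/25837 - 18573/46022))*70563) = (1/70563)/(90920 + (31346*(1/25837) - 18573*1/46022)) = (1/70563)/(90920 + (4478/3691 - 18573/46022)) = (1/70563)/(90920 + 137533573/169867202) = (1/70563)/(15444463539413/169867202) = (169867202/15444463539413)*(1/70563) = 169867202/1089807680731599519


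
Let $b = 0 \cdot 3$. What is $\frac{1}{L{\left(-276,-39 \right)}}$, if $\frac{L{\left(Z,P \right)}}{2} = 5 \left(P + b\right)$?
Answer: $- \frac{1}{390} \approx -0.0025641$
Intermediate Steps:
$b = 0$
$L{\left(Z,P \right)} = 10 P$ ($L{\left(Z,P \right)} = 2 \cdot 5 \left(P + 0\right) = 2 \cdot 5 P = 10 P$)
$\frac{1}{L{\left(-276,-39 \right)}} = \frac{1}{10 \left(-39\right)} = \frac{1}{-390} = - \frac{1}{390}$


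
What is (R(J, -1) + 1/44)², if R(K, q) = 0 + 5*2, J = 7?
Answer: 194481/1936 ≈ 100.46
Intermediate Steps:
R(K, q) = 10 (R(K, q) = 0 + 10 = 10)
(R(J, -1) + 1/44)² = (10 + 1/44)² = (441/44)² = 194481/1936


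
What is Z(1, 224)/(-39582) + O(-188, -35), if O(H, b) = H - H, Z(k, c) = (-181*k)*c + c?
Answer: 2240/2199 ≈ 1.0186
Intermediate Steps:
Z(k, c) = c - 181*c*k (Z(k, c) = -181*c*k + c = c - 181*c*k)
O(H, b) = 0
Z(1, 224)/(-39582) + O(-188, -35) = (224*(1 - 181*1))/(-39582) + 0 = (224*(1 - 181))*(-1/39582) + 0 = (224*(-180))*(-1/39582) + 0 = -40320*(-1/39582) + 0 = 2240/2199 + 0 = 2240/2199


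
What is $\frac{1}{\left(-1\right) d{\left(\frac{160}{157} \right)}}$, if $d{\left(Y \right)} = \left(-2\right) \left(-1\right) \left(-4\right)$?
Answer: $\frac{1}{8} \approx 0.125$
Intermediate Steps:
$d{\left(Y \right)} = -8$ ($d{\left(Y \right)} = 2 \left(-4\right) = -8$)
$\frac{1}{\left(-1\right) d{\left(\frac{160}{157} \right)}} = \frac{1}{\left(-1\right) \left(-8\right)} = \frac{1}{8}$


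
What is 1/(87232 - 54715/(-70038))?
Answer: 70038/6109609531 ≈ 1.1464e-5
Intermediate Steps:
1/(87232 - 54715/(-70038)) = 1/(87232 - 54715*(-1/70038)) = 1/(87232 + 54715/70038) = 1/(6109609531/70038) = 70038/6109609531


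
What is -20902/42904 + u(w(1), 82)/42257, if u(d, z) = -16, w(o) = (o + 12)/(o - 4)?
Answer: -441971139/906497164 ≈ -0.48756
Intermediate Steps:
w(o) = (12 + o)/(-4 + o)
-20902/42904 + u(w(1), 82)/42257 = -20902/42904 - 16/42257 = -20902*1/42904 - 16*1/42257 = -10451/21452 - 16/42257 = -441971139/906497164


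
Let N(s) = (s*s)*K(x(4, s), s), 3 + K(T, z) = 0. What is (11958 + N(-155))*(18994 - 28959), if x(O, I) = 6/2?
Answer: 599065905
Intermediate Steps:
x(O, I) = 3 (x(O, I) = 6*(1/2) = 3)
K(T, z) = -3 (K(T, z) = -3 + 0 = -3)
N(s) = -3*s**2 (N(s) = (s*s)*(-3) = s**2*(-3) = -3*s**2)
(11958 + N(-155))*(18994 - 28959) = (11958 - 3*(-155)**2)*(18994 - 28959) = (11958 - 3*24025)*(-9965) = (11958 - 72075)*(-9965) = -60117*(-9965) = 599065905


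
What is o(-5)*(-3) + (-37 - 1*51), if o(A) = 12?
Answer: -124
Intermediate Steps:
o(-5)*(-3) + (-37 - 1*51) = 12*(-3) + (-37 - 1*51) = -36 + (-37 - 51) = -36 - 88 = -124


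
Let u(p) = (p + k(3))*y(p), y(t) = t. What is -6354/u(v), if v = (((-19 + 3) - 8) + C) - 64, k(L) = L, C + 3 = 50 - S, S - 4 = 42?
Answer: -353/406 ≈ -0.86946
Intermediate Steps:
S = 46 (S = 4 + 42 = 46)
C = 1 (C = -3 + (50 - 1*46) = -3 + (50 - 46) = -3 + 4 = 1)
v = -87 (v = (((-19 + 3) - 8) + 1) - 64 = ((-16 - 8) + 1) - 64 = (-24 + 1) - 64 = -23 - 64 = -87)
u(p) = p*(3 + p) (u(p) = (p + 3)*p = (3 + p)*p = p*(3 + p))
-6354/u(v) = -6354*(-1/(87*(3 - 87))) = -6354/((-87*(-84))) = -6354/7308 = -6354*1/7308 = -353/406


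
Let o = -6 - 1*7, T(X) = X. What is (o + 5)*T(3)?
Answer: -24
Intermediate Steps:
o = -13 (o = -6 - 7 = -13)
(o + 5)*T(3) = (-13 + 5)*3 = -8*3 = -24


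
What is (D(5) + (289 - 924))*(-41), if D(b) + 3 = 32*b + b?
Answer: 19393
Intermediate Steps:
D(b) = -3 + 33*b (D(b) = -3 + (32*b + b) = -3 + 33*b)
(D(5) + (289 - 924))*(-41) = ((-3 + 33*5) + (289 - 924))*(-41) = ((-3 + 165) - 635)*(-41) = (162 - 635)*(-41) = -473*(-41) = 19393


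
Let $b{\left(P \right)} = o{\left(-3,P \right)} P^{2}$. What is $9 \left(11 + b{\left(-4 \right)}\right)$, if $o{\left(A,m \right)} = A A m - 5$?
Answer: $-5805$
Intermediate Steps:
$o{\left(A,m \right)} = -5 + m A^{2}$ ($o{\left(A,m \right)} = A^{2} m - 5 = m A^{2} - 5 = -5 + m A^{2}$)
$b{\left(P \right)} = P^{2} \left(-5 + 9 P\right)$ ($b{\left(P \right)} = \left(-5 + P \left(-3\right)^{2}\right) P^{2} = \left(-5 + P 9\right) P^{2} = \left(-5 + 9 P\right) P^{2} = P^{2} \left(-5 + 9 P\right)$)
$9 \left(11 + b{\left(-4 \right)}\right) = 9 \left(11 + \left(-4\right)^{2} \left(-5 + 9 \left(-4\right)\right)\right) = 9 \left(11 + 16 \left(-5 - 36\right)\right) = 9 \left(11 + 16 \left(-41\right)\right) = 9 \left(11 - 656\right) = 9 \left(-645\right) = -5805$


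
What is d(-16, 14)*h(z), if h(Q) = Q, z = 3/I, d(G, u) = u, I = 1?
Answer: 42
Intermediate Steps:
z = 3 (z = 3/1 = 3*1 = 3)
d(-16, 14)*h(z) = 14*3 = 42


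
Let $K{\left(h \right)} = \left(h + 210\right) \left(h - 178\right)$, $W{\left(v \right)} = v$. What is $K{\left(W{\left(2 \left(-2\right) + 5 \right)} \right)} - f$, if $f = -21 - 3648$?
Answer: $-33678$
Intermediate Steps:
$f = -3669$ ($f = -21 - 3648 = -3669$)
$K{\left(h \right)} = \left(-178 + h\right) \left(210 + h\right)$ ($K{\left(h \right)} = \left(210 + h\right) \left(-178 + h\right) = \left(-178 + h\right) \left(210 + h\right)$)
$K{\left(W{\left(2 \left(-2\right) + 5 \right)} \right)} - f = \left(-37380 + \left(2 \left(-2\right) + 5\right)^{2} + 32 \left(2 \left(-2\right) + 5\right)\right) - -3669 = \left(-37380 + \left(-4 + 5\right)^{2} + 32 \left(-4 + 5\right)\right) + 3669 = \left(-37380 + 1^{2} + 32 \cdot 1\right) + 3669 = \left(-37380 + 1 + 32\right) + 3669 = -37347 + 3669 = -33678$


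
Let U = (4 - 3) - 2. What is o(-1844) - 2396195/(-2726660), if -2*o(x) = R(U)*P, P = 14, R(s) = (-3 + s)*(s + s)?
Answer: -30059353/545332 ≈ -55.121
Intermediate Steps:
U = -1 (U = 1 - 2 = -1)
R(s) = 2*s*(-3 + s) (R(s) = (-3 + s)*(2*s) = 2*s*(-3 + s))
o(x) = -56 (o(x) = -2*(-1)*(-3 - 1)*14/2 = -2*(-1)*(-4)*14/2 = -4*14 = -1/2*112 = -56)
o(-1844) - 2396195/(-2726660) = -56 - 2396195/(-2726660) = -56 - 2396195*(-1/2726660) = -56 + 479239/545332 = -30059353/545332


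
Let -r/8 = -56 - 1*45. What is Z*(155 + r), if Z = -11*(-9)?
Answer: 95337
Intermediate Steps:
Z = 99
r = 808 (r = -8*(-56 - 1*45) = -8*(-56 - 45) = -8*(-101) = 808)
Z*(155 + r) = 99*(155 + 808) = 99*963 = 95337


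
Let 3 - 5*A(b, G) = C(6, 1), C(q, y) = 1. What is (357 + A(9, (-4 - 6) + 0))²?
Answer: 3193369/25 ≈ 1.2773e+5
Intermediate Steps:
A(b, G) = ⅖ (A(b, G) = ⅗ - ⅕*1 = ⅗ - ⅕ = ⅖)
(357 + A(9, (-4 - 6) + 0))² = (357 + ⅖)² = (1787/5)² = 3193369/25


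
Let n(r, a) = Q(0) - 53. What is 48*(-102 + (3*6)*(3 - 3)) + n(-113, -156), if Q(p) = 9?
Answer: -4940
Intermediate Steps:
n(r, a) = -44 (n(r, a) = 9 - 53 = -44)
48*(-102 + (3*6)*(3 - 3)) + n(-113, -156) = 48*(-102 + (3*6)*(3 - 3)) - 44 = 48*(-102 + 18*0) - 44 = 48*(-102 + 0) - 44 = 48*(-102) - 44 = -4896 - 44 = -4940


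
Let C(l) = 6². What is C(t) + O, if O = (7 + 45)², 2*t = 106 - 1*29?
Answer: 2740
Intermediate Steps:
t = 77/2 (t = (106 - 1*29)/2 = (106 - 29)/2 = (½)*77 = 77/2 ≈ 38.500)
O = 2704 (O = 52² = 2704)
C(l) = 36
C(t) + O = 36 + 2704 = 2740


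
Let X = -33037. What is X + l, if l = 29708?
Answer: -3329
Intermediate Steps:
X + l = -33037 + 29708 = -3329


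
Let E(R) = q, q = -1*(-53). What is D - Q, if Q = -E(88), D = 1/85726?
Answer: 4543479/85726 ≈ 53.000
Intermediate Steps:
q = 53
E(R) = 53
D = 1/85726 ≈ 1.1665e-5
Q = -53 (Q = -1*53 = -53)
D - Q = 1/85726 - 1*(-53) = 1/85726 + 53 = 4543479/85726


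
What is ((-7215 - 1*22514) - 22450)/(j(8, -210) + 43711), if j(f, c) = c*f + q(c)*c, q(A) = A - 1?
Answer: -52179/86341 ≈ -0.60434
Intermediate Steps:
q(A) = -1 + A
j(f, c) = c*f + c*(-1 + c) (j(f, c) = c*f + (-1 + c)*c = c*f + c*(-1 + c))
((-7215 - 1*22514) - 22450)/(j(8, -210) + 43711) = ((-7215 - 1*22514) - 22450)/(-210*(-1 - 210 + 8) + 43711) = ((-7215 - 22514) - 22450)/(-210*(-203) + 43711) = (-29729 - 22450)/(42630 + 43711) = -52179/86341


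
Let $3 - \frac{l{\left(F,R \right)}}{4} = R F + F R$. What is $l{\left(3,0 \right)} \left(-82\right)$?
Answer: $-984$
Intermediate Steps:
$l{\left(F,R \right)} = 12 - 8 F R$ ($l{\left(F,R \right)} = 12 - 4 \left(R F + F R\right) = 12 - 4 \left(F R + F R\right) = 12 - 4 \cdot 2 F R = 12 - 8 F R$)
$l{\left(3,0 \right)} \left(-82\right) = \left(12 - 24 \cdot 0\right) \left(-82\right) = \left(12 + 0\right) \left(-82\right) = 12 \left(-82\right) = -984$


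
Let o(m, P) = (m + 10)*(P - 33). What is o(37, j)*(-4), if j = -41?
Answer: 13912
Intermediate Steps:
o(m, P) = (-33 + P)*(10 + m) (o(m, P) = (10 + m)*(-33 + P) = (-33 + P)*(10 + m))
o(37, j)*(-4) = (-330 - 33*37 + 10*(-41) - 41*37)*(-4) = (-330 - 1221 - 410 - 1517)*(-4) = -3478*(-4) = 13912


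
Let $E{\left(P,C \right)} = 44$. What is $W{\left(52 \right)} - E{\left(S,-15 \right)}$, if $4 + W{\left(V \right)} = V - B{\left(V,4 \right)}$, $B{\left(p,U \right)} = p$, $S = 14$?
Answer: $-48$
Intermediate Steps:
$W{\left(V \right)} = -4$ ($W{\left(V \right)} = -4 + \left(V - V\right) = -4 + 0 = -4$)
$W{\left(52 \right)} - E{\left(S,-15 \right)} = -4 - 44 = -48$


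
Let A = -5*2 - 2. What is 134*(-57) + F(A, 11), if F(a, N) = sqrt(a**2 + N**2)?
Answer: -7638 + sqrt(265) ≈ -7621.7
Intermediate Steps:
A = -12 (A = -10 - 2 = -12)
F(a, N) = sqrt(N**2 + a**2)
134*(-57) + F(A, 11) = 134*(-57) + sqrt(11**2 + (-12)**2) = -7638 + sqrt(121 + 144) = -7638 + sqrt(265)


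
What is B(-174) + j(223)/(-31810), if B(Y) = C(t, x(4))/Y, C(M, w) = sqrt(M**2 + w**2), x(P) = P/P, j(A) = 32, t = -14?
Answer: -16/15905 - sqrt(197)/174 ≈ -0.081671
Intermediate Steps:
x(P) = 1
B(Y) = sqrt(197)/Y (B(Y) = sqrt((-14)**2 + 1**2)/Y = sqrt(196 + 1)/Y = sqrt(197)/Y)
B(-174) + j(223)/(-31810) = sqrt(197)/(-174) + 32/(-31810) = sqrt(197)*(-1/174) + 32*(-1/31810) = -sqrt(197)/174 - 16/15905 = -16/15905 - sqrt(197)/174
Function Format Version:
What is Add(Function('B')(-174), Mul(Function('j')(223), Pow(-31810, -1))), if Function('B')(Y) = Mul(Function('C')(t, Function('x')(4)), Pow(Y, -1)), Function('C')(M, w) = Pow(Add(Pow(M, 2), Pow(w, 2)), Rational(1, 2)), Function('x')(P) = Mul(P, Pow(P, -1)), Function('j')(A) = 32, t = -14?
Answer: Add(Rational(-16, 15905), Mul(Rational(-1, 174), Pow(197, Rational(1, 2)))) ≈ -0.081671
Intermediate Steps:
Function('x')(P) = 1
Function('B')(Y) = Mul(Pow(197, Rational(1, 2)), Pow(Y, -1)) (Function('B')(Y) = Mul(Pow(Add(Pow(-14, 2), Pow(1, 2)), Rational(1, 2)), Pow(Y, -1)) = Mul(Pow(Add(196, 1), Rational(1, 2)), Pow(Y, -1)) = Mul(Pow(197, Rational(1, 2)), Pow(Y, -1)))
Add(Function('B')(-174), Mul(Function('j')(223), Pow(-31810, -1))) = Add(Mul(Pow(197, Rational(1, 2)), Pow(-174, -1)), Mul(32, Pow(-31810, -1))) = Add(Mul(Pow(197, Rational(1, 2)), Rational(-1, 174)), Mul(32, Rational(-1, 31810))) = Add(Mul(Rational(-1, 174), Pow(197, Rational(1, 2))), Rational(-16, 15905)) = Add(Rational(-16, 15905), Mul(Rational(-1, 174), Pow(197, Rational(1, 2))))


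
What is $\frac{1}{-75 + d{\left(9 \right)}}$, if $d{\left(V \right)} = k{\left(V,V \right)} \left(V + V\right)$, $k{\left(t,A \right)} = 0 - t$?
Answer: $- \frac{1}{237} \approx -0.0042194$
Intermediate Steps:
$k{\left(t,A \right)} = - t$
$d{\left(V \right)} = - 2 V^{2}$ ($d{\left(V \right)} = - V \left(V + V\right) = - V 2 V = - 2 V^{2}$)
$\frac{1}{-75 + d{\left(9 \right)}} = \frac{1}{-75 - 2 \cdot 9^{2}} = \frac{1}{-75 - 162} = \frac{1}{-237} = - \frac{1}{237}$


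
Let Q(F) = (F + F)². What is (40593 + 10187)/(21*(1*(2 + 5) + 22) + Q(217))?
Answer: 10156/37793 ≈ 0.26873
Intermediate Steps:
Q(F) = 4*F² (Q(F) = (2*F)² = 4*F²)
(40593 + 10187)/(21*(1*(2 + 5) + 22) + Q(217)) = (40593 + 10187)/(21*(1*(2 + 5) + 22) + 4*217²) = 50780/(21*(1*7 + 22) + 4*47089) = 50780/(21*(7 + 22) + 188356) = 50780/(21*29 + 188356) = 50780/(609 + 188356) = 50780/188965 = 50780*(1/188965) = 10156/37793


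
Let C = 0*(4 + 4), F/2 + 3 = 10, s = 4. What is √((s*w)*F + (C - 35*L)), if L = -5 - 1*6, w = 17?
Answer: √1337 ≈ 36.565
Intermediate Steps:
F = 14 (F = -6 + 2*10 = -6 + 20 = 14)
C = 0 (C = 0*8 = 0)
L = -11 (L = -5 - 6 = -11)
√((s*w)*F + (C - 35*L)) = √((4*17)*14 + (0 - 35*(-11))) = √(68*14 + (0 + 385)) = √(952 + 385) = √1337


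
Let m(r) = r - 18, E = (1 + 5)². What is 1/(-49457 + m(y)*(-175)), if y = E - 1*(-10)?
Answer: -1/54357 ≈ -1.8397e-5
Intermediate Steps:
E = 36 (E = 6² = 36)
y = 46 (y = 36 - 1*(-10) = 36 + 10 = 46)
m(r) = -18 + r
1/(-49457 + m(y)*(-175)) = 1/(-49457 + (-18 + 46)*(-175)) = 1/(-49457 + 28*(-175)) = 1/(-49457 - 4900) = 1/(-54357) = -1/54357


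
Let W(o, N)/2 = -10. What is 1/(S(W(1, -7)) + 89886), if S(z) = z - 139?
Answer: 1/89727 ≈ 1.1145e-5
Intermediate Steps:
W(o, N) = -20 (W(o, N) = 2*(-10) = -20)
S(z) = -139 + z
1/(S(W(1, -7)) + 89886) = 1/((-139 - 20) + 89886) = 1/(-159 + 89886) = 1/89727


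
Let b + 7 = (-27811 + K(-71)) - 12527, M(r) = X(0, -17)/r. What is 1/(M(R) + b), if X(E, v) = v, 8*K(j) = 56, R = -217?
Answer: -217/8753329 ≈ -2.4791e-5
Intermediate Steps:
K(j) = 7 (K(j) = (1/8)*56 = 7)
M(r) = -17/r
b = -40338 (b = -7 + ((-27811 + 7) - 12527) = -7 + (-27804 - 12527) = -7 - 40331 = -40338)
1/(M(R) + b) = 1/(-17/(-217) - 40338) = 1/(-17*(-1/217) - 40338) = 1/(17/217 - 40338) = 1/(-8753329/217) = -217/8753329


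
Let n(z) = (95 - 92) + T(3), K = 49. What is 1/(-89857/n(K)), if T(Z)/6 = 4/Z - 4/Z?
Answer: -3/89857 ≈ -3.3386e-5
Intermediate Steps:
T(Z) = 0 (T(Z) = 6*(4/Z - 4/Z) = 6*0 = 0)
n(z) = 3 (n(z) = (95 - 92) + 0 = 3 + 0 = 3)
1/(-89857/n(K)) = 1/(-89857/3) = -3/89857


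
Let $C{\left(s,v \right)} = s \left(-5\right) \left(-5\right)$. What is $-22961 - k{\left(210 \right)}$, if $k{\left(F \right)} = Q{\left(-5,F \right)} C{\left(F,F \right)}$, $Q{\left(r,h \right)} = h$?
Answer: $-1125461$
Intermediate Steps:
$C{\left(s,v \right)} = 25 s$ ($C{\left(s,v \right)} = - 5 s \left(-5\right) = 25 s$)
$k{\left(F \right)} = 25 F^{2}$ ($k{\left(F \right)} = F 25 F = 25 F^{2}$)
$-22961 - k{\left(210 \right)} = -22961 - 25 \cdot 210^{2} = -22961 - 25 \cdot 44100 = -22961 - 1102500 = -1125461$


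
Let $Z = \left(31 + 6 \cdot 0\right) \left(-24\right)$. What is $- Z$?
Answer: $744$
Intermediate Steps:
$Z = -744$ ($Z = \left(31 + 0\right) \left(-24\right) = 31 \left(-24\right) = -744$)
$- Z = \left(-1\right) \left(-744\right) = 744$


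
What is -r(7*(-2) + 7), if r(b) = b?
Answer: 7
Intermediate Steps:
-r(7*(-2) + 7) = -(7*(-2) + 7) = -(-14 + 7) = -1*(-7) = 7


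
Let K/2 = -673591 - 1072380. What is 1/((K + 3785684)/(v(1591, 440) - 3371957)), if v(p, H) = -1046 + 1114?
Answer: -1123963/97914 ≈ -11.479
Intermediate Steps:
v(p, H) = 68
K = -3491942 (K = 2*(-673591 - 1072380) = 2*(-1745971) = -3491942)
1/((K + 3785684)/(v(1591, 440) - 3371957)) = 1/((-3491942 + 3785684)/(68 - 3371957)) = 1/(293742/(-3371889)) = 1/(293742*(-1/3371889)) = 1/(-97914/1123963) = -1123963/97914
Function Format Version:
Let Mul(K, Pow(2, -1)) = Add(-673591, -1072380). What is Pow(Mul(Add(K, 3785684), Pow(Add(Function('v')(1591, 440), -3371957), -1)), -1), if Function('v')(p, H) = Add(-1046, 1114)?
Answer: Rational(-1123963, 97914) ≈ -11.479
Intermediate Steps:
Function('v')(p, H) = 68
K = -3491942 (K = Mul(2, Add(-673591, -1072380)) = Mul(2, -1745971) = -3491942)
Pow(Mul(Add(K, 3785684), Pow(Add(Function('v')(1591, 440), -3371957), -1)), -1) = Pow(Mul(Add(-3491942, 3785684), Pow(Add(68, -3371957), -1)), -1) = Pow(Mul(293742, Pow(-3371889, -1)), -1) = Pow(Mul(293742, Rational(-1, 3371889)), -1) = Pow(Rational(-97914, 1123963), -1) = Rational(-1123963, 97914)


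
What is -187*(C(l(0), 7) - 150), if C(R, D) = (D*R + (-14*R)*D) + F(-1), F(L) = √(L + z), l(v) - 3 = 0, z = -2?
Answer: 79101 - 187*I*√3 ≈ 79101.0 - 323.89*I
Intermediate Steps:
l(v) = 3 (l(v) = 3 + 0 = 3)
F(L) = √(-2 + L) (F(L) = √(L - 2) = √(-2 + L))
C(R, D) = I*√3 - 13*D*R (C(R, D) = (D*R + (-14*R)*D) + √(-2 - 1) = (D*R - 14*D*R) + √(-3) = -13*D*R + I*√3 = I*√3 - 13*D*R)
-187*(C(l(0), 7) - 150) = -187*((I*√3 - 13*7*3) - 150) = -187*((I*√3 - 273) - 150) = -187*((-273 + I*√3) - 150) = -187*(-423 + I*√3) = 79101 - 187*I*√3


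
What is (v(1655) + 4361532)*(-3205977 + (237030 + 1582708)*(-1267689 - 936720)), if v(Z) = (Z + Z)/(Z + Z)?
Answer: -17496071687268085527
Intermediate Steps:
v(Z) = 1 (v(Z) = (2*Z)/((2*Z)) = (2*Z)*(1/(2*Z)) = 1)
(v(1655) + 4361532)*(-3205977 + (237030 + 1582708)*(-1267689 - 936720)) = (1 + 4361532)*(-3205977 + (237030 + 1582708)*(-1267689 - 936720)) = 4361533*(-3205977 + 1819738*(-2204409)) = 4361533*(-3205977 - 4011446824842) = 4361533*(-4011450030819) = -17496071687268085527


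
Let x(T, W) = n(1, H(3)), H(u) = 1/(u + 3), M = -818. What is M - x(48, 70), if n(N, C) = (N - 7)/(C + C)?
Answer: -800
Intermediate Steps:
H(u) = 1/(3 + u)
n(N, C) = (-7 + N)/(2*C) (n(N, C) = (-7 + N)/((2*C)) = (-7 + N)*(1/(2*C)) = (-7 + N)/(2*C))
x(T, W) = -18 (x(T, W) = (-7 + 1)/(2*(1/(3 + 3))) = (1/2)*(-6)/1/6 = (1/2)*(-6)/(1/6) = (1/2)*6*(-6) = -18)
M - x(48, 70) = -818 - 1*(-18) = -818 + 18 = -800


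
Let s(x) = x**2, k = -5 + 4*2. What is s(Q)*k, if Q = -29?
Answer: 2523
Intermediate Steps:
k = 3 (k = -5 + 8 = 3)
s(Q)*k = (-29)**2*3 = 841*3 = 2523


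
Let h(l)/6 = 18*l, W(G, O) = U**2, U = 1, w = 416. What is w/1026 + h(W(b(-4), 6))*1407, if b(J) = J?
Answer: 77953636/513 ≈ 1.5196e+5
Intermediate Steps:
W(G, O) = 1 (W(G, O) = 1**2 = 1)
h(l) = 108*l (h(l) = 6*(18*l) = 108*l)
w/1026 + h(W(b(-4), 6))*1407 = 416/1026 + (108*1)*1407 = 416*(1/1026) + 108*1407 = 208/513 + 151956 = 77953636/513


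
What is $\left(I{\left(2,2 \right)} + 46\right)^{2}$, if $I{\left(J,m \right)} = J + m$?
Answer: $2500$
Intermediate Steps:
$\left(I{\left(2,2 \right)} + 46\right)^{2} = \left(\left(2 + 2\right) + 46\right)^{2} = \left(4 + 46\right)^{2} = 50^{2} = 2500$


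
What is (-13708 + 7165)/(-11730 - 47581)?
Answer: 6543/59311 ≈ 0.11032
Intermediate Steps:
(-13708 + 7165)/(-11730 - 47581) = -6543/(-59311) = -6543*(-1/59311) = 6543/59311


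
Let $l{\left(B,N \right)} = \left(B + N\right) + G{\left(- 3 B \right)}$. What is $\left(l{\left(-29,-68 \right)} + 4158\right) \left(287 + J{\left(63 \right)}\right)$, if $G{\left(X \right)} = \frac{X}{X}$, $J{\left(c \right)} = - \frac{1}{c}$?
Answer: $\frac{24480320}{21} \approx 1.1657 \cdot 10^{6}$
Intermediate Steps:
$G{\left(X \right)} = 1$
$l{\left(B,N \right)} = 1 + B + N$ ($l{\left(B,N \right)} = \left(B + N\right) + 1 = 1 + B + N$)
$\left(l{\left(-29,-68 \right)} + 4158\right) \left(287 + J{\left(63 \right)}\right) = \left(\left(1 - 29 - 68\right) + 4158\right) \left(287 - \frac{1}{63}\right) = \left(-96 + 4158\right) \left(287 - \frac{1}{63}\right) = 4062 \left(287 - \frac{1}{63}\right) = 4062 \cdot \frac{18080}{63} = \frac{24480320}{21}$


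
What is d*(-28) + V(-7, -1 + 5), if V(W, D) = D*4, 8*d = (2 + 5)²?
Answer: -311/2 ≈ -155.50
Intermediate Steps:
d = 49/8 (d = (2 + 5)²/8 = (⅛)*7² = (⅛)*49 = 49/8 ≈ 6.1250)
V(W, D) = 4*D
d*(-28) + V(-7, -1 + 5) = (49/8)*(-28) + 4*(-1 + 5) = -343/2 + 4*4 = -343/2 + 16 = -311/2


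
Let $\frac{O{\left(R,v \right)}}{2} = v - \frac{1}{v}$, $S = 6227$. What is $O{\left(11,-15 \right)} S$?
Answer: $- \frac{2789696}{15} \approx -1.8598 \cdot 10^{5}$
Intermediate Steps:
$O{\left(R,v \right)} = - \frac{2}{v} + 2 v$ ($O{\left(R,v \right)} = 2 \left(v - \frac{1}{v}\right) = - \frac{2}{v} + 2 v$)
$O{\left(11,-15 \right)} S = \left(- \frac{2}{-15} + 2 \left(-15\right)\right) 6227 = \left(\left(-2\right) \left(- \frac{1}{15}\right) - 30\right) 6227 = \left(\frac{2}{15} - 30\right) 6227 = \left(- \frac{448}{15}\right) 6227 = - \frac{2789696}{15}$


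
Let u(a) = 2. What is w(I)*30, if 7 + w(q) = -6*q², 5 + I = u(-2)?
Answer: -1830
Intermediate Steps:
I = -3 (I = -5 + 2 = -3)
w(q) = -7 - 6*q²
w(I)*30 = (-7 - 6*(-3)²)*30 = (-7 - 6*9)*30 = (-7 - 54)*30 = -61*30 = -1830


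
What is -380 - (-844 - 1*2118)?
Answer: 2582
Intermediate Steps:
-380 - (-844 - 1*2118) = -380 - (-844 - 2118) = -380 - 1*(-2962) = -380 + 2962 = 2582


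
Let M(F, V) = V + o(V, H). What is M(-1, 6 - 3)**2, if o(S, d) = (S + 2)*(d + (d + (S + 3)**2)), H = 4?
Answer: 49729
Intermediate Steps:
o(S, d) = (2 + S)*((3 + S)**2 + 2*d) (o(S, d) = (2 + S)*(d + (d + (3 + S)**2)) = (2 + S)*((3 + S)**2 + 2*d))
M(F, V) = 16 + 2*(3 + V)**2 + 9*V + V*(3 + V)**2 (M(F, V) = V + (2*(3 + V)**2 + 4*4 + V*(3 + V)**2 + 2*V*4) = V + (2*(3 + V)**2 + 16 + V*(3 + V)**2 + 8*V) = V + (16 + 2*(3 + V)**2 + 8*V + V*(3 + V)**2) = 16 + 2*(3 + V)**2 + 9*V + V*(3 + V)**2)
M(-1, 6 - 3)**2 = (34 + (6 - 3)**3 + 8*(6 - 3)**2 + 30*(6 - 3))**2 = (34 + 3**3 + 8*3**2 + 30*3)**2 = (34 + 27 + 8*9 + 90)**2 = (34 + 27 + 72 + 90)**2 = 223**2 = 49729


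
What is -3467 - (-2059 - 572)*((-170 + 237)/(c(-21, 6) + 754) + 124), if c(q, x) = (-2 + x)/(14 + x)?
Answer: 406024484/1257 ≈ 3.2301e+5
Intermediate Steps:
c(q, x) = (-2 + x)/(14 + x)
-3467 - (-2059 - 572)*((-170 + 237)/(c(-21, 6) + 754) + 124) = -3467 - (-2059 - 572)*((-170 + 237)/((-2 + 6)/(14 + 6) + 754) + 124) = -3467 - (-2631)*(67/(4/20 + 754) + 124) = -3467 - (-2631)*(67/((1/20)*4 + 754) + 124) = -3467 - (-2631)*(67/(1/5 + 754) + 124) = -3467 - (-2631)*(67/(3771/5) + 124) = -3467 - (-2631)*(67*(5/3771) + 124) = -3467 - (-2631)*(335/3771 + 124) = -3467 - (-2631)*467939/3771 = -3467 - 1*(-410382503/1257) = -3467 + 410382503/1257 = 406024484/1257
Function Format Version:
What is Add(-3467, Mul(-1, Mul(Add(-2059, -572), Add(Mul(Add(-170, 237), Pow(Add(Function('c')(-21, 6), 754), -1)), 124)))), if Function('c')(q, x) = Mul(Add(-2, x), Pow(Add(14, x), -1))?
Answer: Rational(406024484, 1257) ≈ 3.2301e+5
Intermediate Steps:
Function('c')(q, x) = Mul(Pow(Add(14, x), -1), Add(-2, x))
Add(-3467, Mul(-1, Mul(Add(-2059, -572), Add(Mul(Add(-170, 237), Pow(Add(Function('c')(-21, 6), 754), -1)), 124)))) = Add(-3467, Mul(-1, Mul(Add(-2059, -572), Add(Mul(Add(-170, 237), Pow(Add(Mul(Pow(Add(14, 6), -1), Add(-2, 6)), 754), -1)), 124)))) = Add(-3467, Mul(-1, Mul(-2631, Add(Mul(67, Pow(Add(Mul(Pow(20, -1), 4), 754), -1)), 124)))) = Add(-3467, Mul(-1, Mul(-2631, Add(Mul(67, Pow(Add(Mul(Rational(1, 20), 4), 754), -1)), 124)))) = Add(-3467, Mul(-1, Mul(-2631, Add(Mul(67, Pow(Add(Rational(1, 5), 754), -1)), 124)))) = Add(-3467, Mul(-1, Mul(-2631, Add(Mul(67, Pow(Rational(3771, 5), -1)), 124)))) = Add(-3467, Mul(-1, Mul(-2631, Add(Mul(67, Rational(5, 3771)), 124)))) = Add(-3467, Mul(-1, Mul(-2631, Add(Rational(335, 3771), 124)))) = Add(-3467, Mul(-1, Mul(-2631, Rational(467939, 3771)))) = Add(-3467, Mul(-1, Rational(-410382503, 1257))) = Add(-3467, Rational(410382503, 1257)) = Rational(406024484, 1257)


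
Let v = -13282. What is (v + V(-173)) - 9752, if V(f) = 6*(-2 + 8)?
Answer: -22998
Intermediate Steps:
V(f) = 36 (V(f) = 6*6 = 36)
(v + V(-173)) - 9752 = (-13282 + 36) - 9752 = -13246 - 9752 = -22998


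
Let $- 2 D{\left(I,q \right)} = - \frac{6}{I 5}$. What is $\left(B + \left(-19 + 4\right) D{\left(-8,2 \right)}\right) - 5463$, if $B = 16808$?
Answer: $\frac{90769}{8} \approx 11346.0$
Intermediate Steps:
$D{\left(I,q \right)} = \frac{3}{5 I}$ ($D{\left(I,q \right)} = - \frac{\left(-6\right) \frac{1}{I 5}}{2} = - \frac{\left(-6\right) \frac{1}{5 I}}{2} = - \frac{\left(- \frac{6}{5}\right) \frac{1}{I}}{2} = \frac{3}{5 I}$)
$\left(B + \left(-19 + 4\right) D{\left(-8,2 \right)}\right) - 5463 = \left(16808 + \left(-19 + 4\right) \frac{3}{5 \left(-8\right)}\right) - 5463 = \left(16808 - 15 \cdot \frac{3}{5} \left(- \frac{1}{8}\right)\right) - 5463 = \left(16808 - - \frac{9}{8}\right) - 5463 = \left(16808 + \frac{9}{8}\right) - 5463 = \frac{134473}{8} - 5463 = \frac{90769}{8}$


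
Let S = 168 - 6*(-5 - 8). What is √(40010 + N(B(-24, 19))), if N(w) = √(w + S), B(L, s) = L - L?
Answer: √(40010 + √246) ≈ 200.06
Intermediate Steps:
B(L, s) = 0
S = 246 (S = 168 - 6*(-13) = 168 - 1*(-78) = 168 + 78 = 246)
N(w) = √(246 + w) (N(w) = √(w + 246) = √(246 + w))
√(40010 + N(B(-24, 19))) = √(40010 + √(246 + 0)) = √(40010 + √246)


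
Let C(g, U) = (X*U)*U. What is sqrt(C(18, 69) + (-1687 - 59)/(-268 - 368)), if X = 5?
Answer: sqrt(267503826)/106 ≈ 154.30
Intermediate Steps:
C(g, U) = 5*U**2 (C(g, U) = (5*U)*U = 5*U**2)
sqrt(C(18, 69) + (-1687 - 59)/(-268 - 368)) = sqrt(5*69**2 + (-1687 - 59)/(-268 - 368)) = sqrt(5*4761 - 1746/(-636)) = sqrt(23805 - 1746*(-1/636)) = sqrt(23805 + 291/106) = sqrt(2523621/106) = sqrt(267503826)/106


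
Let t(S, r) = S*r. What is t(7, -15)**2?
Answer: 11025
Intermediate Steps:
t(7, -15)**2 = (7*(-15))**2 = (-105)**2 = 11025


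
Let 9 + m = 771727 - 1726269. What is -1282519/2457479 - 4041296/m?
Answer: 458272118885/123462580891 ≈ 3.7118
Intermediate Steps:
m = -954551 (m = -9 + (771727 - 1726269) = -9 - 954542 = -954551)
-1282519/2457479 - 4041296/m = -1282519/2457479 - 4041296/(-954551) = -1282519*1/2457479 - 4041296*(-1/954551) = -67501/129341 + 4041296/954551 = 458272118885/123462580891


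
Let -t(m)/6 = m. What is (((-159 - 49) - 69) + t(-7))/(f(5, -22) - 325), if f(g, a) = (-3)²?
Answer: 235/316 ≈ 0.74367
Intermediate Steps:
t(m) = -6*m
f(g, a) = 9
(((-159 - 49) - 69) + t(-7))/(f(5, -22) - 325) = (((-159 - 49) - 69) - 6*(-7))/(9 - 325) = ((-208 - 69) + 42)/(-316) = (-277 + 42)*(-1/316) = -235*(-1/316) = 235/316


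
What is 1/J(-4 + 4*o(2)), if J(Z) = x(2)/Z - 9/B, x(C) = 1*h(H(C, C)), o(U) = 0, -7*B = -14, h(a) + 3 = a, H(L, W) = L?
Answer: -4/17 ≈ -0.23529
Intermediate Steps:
h(a) = -3 + a
B = 2 (B = -⅐*(-14) = 2)
x(C) = -3 + C (x(C) = 1*(-3 + C) = -3 + C)
J(Z) = -9/2 - 1/Z (J(Z) = (-3 + 2)/Z - 9/2 = -1/Z - 9*½ = -1/Z - 9/2 = -9/2 - 1/Z)
1/J(-4 + 4*o(2)) = 1/(-9/2 - 1/(-4 + 4*0)) = 1/(-9/2 - 1/(-4 + 0)) = 1/(-9/2 - 1/(-4)) = 1/(-9/2 - 1*(-¼)) = 1/(-9/2 + ¼) = 1/(-17/4) = -4/17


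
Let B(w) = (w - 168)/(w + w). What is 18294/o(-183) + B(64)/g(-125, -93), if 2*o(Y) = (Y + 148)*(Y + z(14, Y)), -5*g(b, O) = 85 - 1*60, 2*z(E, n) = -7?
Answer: 1204759/208880 ≈ 5.7677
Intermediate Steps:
z(E, n) = -7/2 (z(E, n) = (½)*(-7) = -7/2)
g(b, O) = -5 (g(b, O) = -(85 - 1*60)/5 = -(85 - 60)/5 = -⅕*25 = -5)
B(w) = (-168 + w)/(2*w) (B(w) = (-168 + w)/((2*w)) = (-168 + w)*(1/(2*w)) = (-168 + w)/(2*w))
o(Y) = (148 + Y)*(-7/2 + Y)/2 (o(Y) = ((Y + 148)*(Y - 7/2))/2 = ((148 + Y)*(-7/2 + Y))/2 = (148 + Y)*(-7/2 + Y)/2)
18294/o(-183) + B(64)/g(-125, -93) = 18294/(-259 + (½)*(-183)² + (289/4)*(-183)) + ((½)*(-168 + 64)/64)/(-5) = 18294/(-259 + (½)*33489 - 52887/4) + ((½)*(1/64)*(-104))*(-⅕) = 18294/(-259 + 33489/2 - 52887/4) - 13/16*(-⅕) = 18294/(13055/4) + 13/80 = 18294*(4/13055) + 13/80 = 73176/13055 + 13/80 = 1204759/208880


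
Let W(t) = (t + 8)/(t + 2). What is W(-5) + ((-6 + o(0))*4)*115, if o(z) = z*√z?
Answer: -2761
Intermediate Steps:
W(t) = (8 + t)/(2 + t)
o(z) = z^(3/2)
W(-5) + ((-6 + o(0))*4)*115 = (8 - 5)/(2 - 5) + ((-6 + 0^(3/2))*4)*115 = 3/(-3) + ((-6 + 0)*4)*115 = -⅓*3 - 6*4*115 = -1 - 24*115 = -1 - 2760 = -2761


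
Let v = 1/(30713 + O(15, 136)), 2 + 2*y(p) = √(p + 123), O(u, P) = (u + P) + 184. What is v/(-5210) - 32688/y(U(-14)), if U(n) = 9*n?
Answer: 21150453980153/1132320560 + 65376*I*√3/7 ≈ 18679.0 + 16176.0*I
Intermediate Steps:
O(u, P) = 184 + P + u (O(u, P) = (P + u) + 184 = 184 + P + u)
y(p) = -1 + √(123 + p)/2 (y(p) = -1 + √(p + 123)/2 = -1 + √(123 + p)/2)
v = 1/31048 (v = 1/(30713 + (184 + 136 + 15)) = 1/(30713 + 335) = 1/31048 ≈ 3.2208e-5)
v/(-5210) - 32688/y(U(-14)) = (1/31048)/(-5210) - 32688/(-1 + √(123 + 9*(-14))/2) = (1/31048)*(-1/5210) - 32688/(-1 + √(123 - 126)/2) = -1/161760080 - 32688/(-1 + √(-3)/2) = -1/161760080 - 32688/(-1 + (I*√3)/2) = -1/161760080 - 32688/(-1 + I*√3/2)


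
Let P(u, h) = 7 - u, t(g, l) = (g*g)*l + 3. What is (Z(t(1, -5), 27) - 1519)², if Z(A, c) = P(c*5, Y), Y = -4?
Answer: 2712609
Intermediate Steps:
t(g, l) = 3 + l*g² (t(g, l) = g²*l + 3 = l*g² + 3 = 3 + l*g²)
Z(A, c) = 7 - 5*c (Z(A, c) = 7 - c*5 = 7 - 5*c)
(Z(t(1, -5), 27) - 1519)² = ((7 - 5*27) - 1519)² = ((7 - 135) - 1519)² = (-128 - 1519)² = (-1647)² = 2712609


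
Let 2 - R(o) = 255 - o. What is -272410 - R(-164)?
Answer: -271993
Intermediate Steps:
R(o) = -253 + o (R(o) = 2 - (255 - o) = 2 + (-255 + o) = -253 + o)
-272410 - R(-164) = -272410 - (-253 - 164) = -272410 - 1*(-417) = -272410 + 417 = -271993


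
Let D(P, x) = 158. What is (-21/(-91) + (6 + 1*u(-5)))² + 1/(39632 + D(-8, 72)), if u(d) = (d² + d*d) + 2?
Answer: 22801619879/6724510 ≈ 3390.8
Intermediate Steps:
u(d) = 2 + 2*d² (u(d) = (d² + d²) + 2 = 2*d² + 2 = 2 + 2*d²)
(-21/(-91) + (6 + 1*u(-5)))² + 1/(39632 + D(-8, 72)) = (-21/(-91) + (6 + 1*(2 + 2*(-5)²)))² + 1/(39632 + 158) = (-21*(-1/91) + (6 + 1*(2 + 2*25)))² + 1/39790 = (3/13 + (6 + 1*(2 + 50)))² + 1/39790 = (3/13 + (6 + 1*52))² + 1/39790 = (3/13 + (6 + 52))² + 1/39790 = (3/13 + 58)² + 1/39790 = (757/13)² + 1/39790 = 573049/169 + 1/39790 = 22801619879/6724510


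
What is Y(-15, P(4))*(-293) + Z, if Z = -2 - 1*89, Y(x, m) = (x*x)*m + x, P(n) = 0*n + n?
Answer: -259396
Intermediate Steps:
P(n) = n (P(n) = 0 + n = n)
Y(x, m) = x + m*x² (Y(x, m) = x²*m + x = m*x² + x = x + m*x²)
Z = -91 (Z = -2 - 89 = -91)
Y(-15, P(4))*(-293) + Z = -15*(1 + 4*(-15))*(-293) - 91 = -15*(1 - 60)*(-293) - 91 = -15*(-59)*(-293) - 91 = 885*(-293) - 91 = -259305 - 91 = -259396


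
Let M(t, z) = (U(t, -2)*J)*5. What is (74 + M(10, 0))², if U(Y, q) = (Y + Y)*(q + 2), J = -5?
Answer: 5476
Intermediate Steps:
U(Y, q) = 2*Y*(2 + q) (U(Y, q) = (2*Y)*(2 + q) = 2*Y*(2 + q))
M(t, z) = 0 (M(t, z) = ((2*t*(2 - 2))*(-5))*5 = ((2*t*0)*(-5))*5 = (0*(-5))*5 = 0*5 = 0)
(74 + M(10, 0))² = (74 + 0)² = 74² = 5476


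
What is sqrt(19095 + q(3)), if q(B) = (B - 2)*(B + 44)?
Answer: sqrt(19142) ≈ 138.35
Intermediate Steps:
q(B) = (-2 + B)*(44 + B)
sqrt(19095 + q(3)) = sqrt(19095 + (-88 + 3**2 + 42*3)) = sqrt(19095 + (-88 + 9 + 126)) = sqrt(19095 + 47) = sqrt(19142)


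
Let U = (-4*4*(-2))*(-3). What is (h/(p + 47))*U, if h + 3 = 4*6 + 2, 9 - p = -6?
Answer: -1104/31 ≈ -35.613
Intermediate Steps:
p = 15 (p = 9 - 1*(-6) = 9 + 6 = 15)
U = -96 (U = -16*(-2)*(-3) = 32*(-3) = -96)
h = 23 (h = -3 + (4*6 + 2) = -3 + (24 + 2) = -3 + 26 = 23)
(h/(p + 47))*U = (23/(15 + 47))*(-96) = (23/62)*(-96) = -1104/31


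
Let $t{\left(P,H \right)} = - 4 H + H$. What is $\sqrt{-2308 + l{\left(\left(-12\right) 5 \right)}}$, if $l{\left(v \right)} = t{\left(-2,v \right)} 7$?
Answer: $2 i \sqrt{262} \approx 32.373 i$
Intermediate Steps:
$t{\left(P,H \right)} = - 3 H$
$l{\left(v \right)} = - 21 v$ ($l{\left(v \right)} = - 3 v 7 = - 21 v$)
$\sqrt{-2308 + l{\left(\left(-12\right) 5 \right)}} = \sqrt{-2308 - 21 \left(\left(-12\right) 5\right)} = \sqrt{-2308 - -1260} = \sqrt{-2308 + 1260} = \sqrt{-1048} = 2 i \sqrt{262}$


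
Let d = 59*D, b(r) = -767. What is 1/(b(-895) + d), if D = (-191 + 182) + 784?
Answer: 1/44958 ≈ 2.2243e-5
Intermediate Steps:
D = 775 (D = -9 + 784 = 775)
d = 45725 (d = 59*775 = 45725)
1/(b(-895) + d) = 1/(-767 + 45725) = 1/44958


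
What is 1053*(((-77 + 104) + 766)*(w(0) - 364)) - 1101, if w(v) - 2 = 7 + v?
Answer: -296436396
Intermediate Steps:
w(v) = 9 + v (w(v) = 2 + (7 + v) = 9 + v)
1053*(((-77 + 104) + 766)*(w(0) - 364)) - 1101 = 1053*(((-77 + 104) + 766)*((9 + 0) - 364)) - 1101 = 1053*((27 + 766)*(9 - 364)) - 1101 = 1053*(793*(-355)) - 1101 = 1053*(-281515) - 1101 = -296435295 - 1101 = -296436396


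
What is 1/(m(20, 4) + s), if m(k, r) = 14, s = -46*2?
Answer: -1/78 ≈ -0.012821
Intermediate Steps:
s = -92
1/(m(20, 4) + s) = 1/(14 - 92) = 1/(-78) = -1/78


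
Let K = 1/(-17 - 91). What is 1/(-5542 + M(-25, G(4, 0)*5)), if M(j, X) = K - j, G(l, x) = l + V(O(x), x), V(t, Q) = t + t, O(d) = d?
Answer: -108/595837 ≈ -0.00018126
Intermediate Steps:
V(t, Q) = 2*t
G(l, x) = l + 2*x
K = -1/108 (K = 1/(-108) = -1/108 ≈ -0.0092593)
M(j, X) = -1/108 - j
1/(-5542 + M(-25, G(4, 0)*5)) = 1/(-5542 + (-1/108 - 1*(-25))) = 1/(-5542 + (-1/108 + 25)) = 1/(-5542 + 2699/108) = 1/(-595837/108) = -108/595837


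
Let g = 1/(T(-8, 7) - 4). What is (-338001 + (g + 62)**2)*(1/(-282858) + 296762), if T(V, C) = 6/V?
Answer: -10126710394136792575/102111738 ≈ -9.9173e+10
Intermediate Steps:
g = -4/19 (g = 1/(6/(-8) - 4) = 1/(6*(-1/8) - 4) = 1/(-3/4 - 4) = 1/(-19/4) = -4/19 ≈ -0.21053)
(-338001 + (g + 62)**2)*(1/(-282858) + 296762) = (-338001 + (-4/19 + 62)**2)*(1/(-282858) + 296762) = (-338001 + (1174/19)**2)*(-1/282858 + 296762) = (-338001 + 1378276/361)*(83941505795/282858) = -120640085/361*83941505795/282858 = -10126710394136792575/102111738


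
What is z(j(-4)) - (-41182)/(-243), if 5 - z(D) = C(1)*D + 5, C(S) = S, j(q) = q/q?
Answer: -41425/243 ≈ -170.47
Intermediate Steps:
j(q) = 1
z(D) = -D (z(D) = 5 - (1*D + 5) = 5 - (D + 5) = 5 - (5 + D) = 5 + (-5 - D) = -D)
z(j(-4)) - (-41182)/(-243) = -1*1 - (-41182)/(-243) = -1 - (-41182)*(-1)/243 = -1 - 349*118/243 = -1 - 41182/243 = -41425/243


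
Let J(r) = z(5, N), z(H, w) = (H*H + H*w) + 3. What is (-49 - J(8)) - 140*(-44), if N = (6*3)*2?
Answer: 5903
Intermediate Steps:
N = 36 (N = 18*2 = 36)
z(H, w) = 3 + H² + H*w (z(H, w) = (H² + H*w) + 3 = 3 + H² + H*w)
J(r) = 208 (J(r) = 3 + 5² + 5*36 = 3 + 25 + 180 = 208)
(-49 - J(8)) - 140*(-44) = (-49 - 1*208) - 140*(-44) = (-49 - 208) + 6160 = -257 + 6160 = 5903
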